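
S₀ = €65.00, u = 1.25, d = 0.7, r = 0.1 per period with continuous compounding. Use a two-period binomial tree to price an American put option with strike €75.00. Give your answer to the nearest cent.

€10.00

Risk-neutral probability p = (e^0.1 − 0.7)/(1.25 − 0.7) = 0.4052/0.5500 = 0.7367
Terminal stock prices: S_uu = 101.6, S_ud = 56.87, S_dd = 31.85
Terminal payoffs (K − S): max(-26.56, 0) = 0, max(18.13, 0) = 18.13, max(43.15, 0) = 43.15
Node u (S = 81.25): continuation = e^(−0.1)·[0.7367·0.0000 + 0.2633·18.1250] = 4.3186; exercise value = 0.0000 ≤ continuation, so V_u = 4.3186
Node d (S = 45.5): continuation = e^(−0.1)·[0.7367·18.1250 + 0.2633·43.1500] = 22.3628; exercise value = 29.5000 > continuation, so V_d = 29.5000 (exercise)
Node 0 (S = 65): continuation = e^(−0.1)·[0.7367·4.3186 + 0.2633·29.5000] = 9.9075; exercise value = 10.0000 > continuation, so V_0 = 10.0000 (exercise)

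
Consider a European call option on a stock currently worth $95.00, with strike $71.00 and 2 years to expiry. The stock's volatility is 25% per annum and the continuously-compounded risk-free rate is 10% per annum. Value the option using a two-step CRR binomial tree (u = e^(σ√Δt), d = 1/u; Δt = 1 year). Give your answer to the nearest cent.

CRR parameters: u = e^(σ√Δt) = e^(0.25·√1) = 1.2840, d = 1/u = 0.7788
Per-period rate: rΔt = 0.1·1 = 0.1, so R = e^0.1 = 1.1052
Risk-neutral probability p = (e^0.1 − 0.7788)/(1.2840 − 0.7788) = 0.3264/0.5052 = 0.6460
Terminal stock prices: S_uu = 156.6, S_ud = 95, S_dd = 57.62
Terminal payoffs (S − K): max(85.63, 0) = 85.63, max(24, 0) = 24, max(-13.38, 0) = 0
Node u (S = 122): V_u = e^(−0.1)·[0.6460·85.6285 + 0.3540·24.0000] = 57.7390
Node d (S = 73.99): V_d = e^(−0.1)·[0.6460·24.0000 + 0.3540·0.0000] = 14.0284
Node 0 (S = 95): V_0 = e^(−0.1)·[0.6460·57.7390 + 0.3540·14.0284] = 38.2429

$38.24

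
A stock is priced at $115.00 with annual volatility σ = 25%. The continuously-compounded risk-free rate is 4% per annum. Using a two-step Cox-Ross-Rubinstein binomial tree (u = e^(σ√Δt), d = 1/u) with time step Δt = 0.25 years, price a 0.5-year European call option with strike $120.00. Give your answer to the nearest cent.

CRR parameters: u = e^(σ√Δt) = e^(0.25·√0.25) = 1.1331, d = 1/u = 0.8825
Per-period rate: rΔt = 0.04·0.25 = 0.01, so R = e^0.01 = 1.0101
Risk-neutral probability p = (e^0.01 − 0.8825)/(1.1331 − 0.8825) = 0.1276/0.2507 = 0.5089
Terminal stock prices: S_uu = 147.7, S_ud = 115, S_dd = 89.56
Terminal payoffs (S − K): max(27.66, 0) = 27.66, max(-5, 0) = 0, max(-30.44, 0) = 0
Node u (S = 130.3): V_u = e^(−0.01)·[0.5089·27.6629 + 0.4911·0.0000] = 13.9372
Node d (S = 101.5): V_d = e^(−0.01)·[0.5089·0.0000 + 0.4911·0.0000] = 0.0000
Node 0 (S = 115): V_0 = e^(−0.01)·[0.5089·13.9372 + 0.4911·0.0000] = 7.0219

$7.02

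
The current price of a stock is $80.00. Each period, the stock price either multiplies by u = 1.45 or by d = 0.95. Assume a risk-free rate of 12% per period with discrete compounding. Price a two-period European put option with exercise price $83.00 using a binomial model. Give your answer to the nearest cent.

$3.75

Risk-neutral probability p = (1 + 0.12 − 0.95)/(1.45 − 0.95) = 0.1700/0.5000 = 0.3400
Terminal stock prices: S_uu = 168.2, S_ud = 110.2, S_dd = 72.2
Terminal payoffs (K − S): max(-85.2, 0) = 0, max(-27.2, 0) = 0, max(10.8, 0) = 10.8
Node u (S = 116): V_u = 1/1.12·[0.3400·0.0000 + 0.6600·0.0000] = 0.0000
Node d (S = 76): V_d = 1/1.12·[0.3400·0.0000 + 0.6600·10.8000] = 6.3643
Node 0 (S = 80): V_0 = 1/1.12·[0.3400·0.0000 + 0.6600·6.3643] = 3.7504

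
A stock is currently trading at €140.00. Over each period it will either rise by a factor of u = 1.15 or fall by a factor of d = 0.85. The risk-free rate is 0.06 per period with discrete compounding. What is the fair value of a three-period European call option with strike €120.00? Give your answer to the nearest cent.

€40.60

Risk-neutral probability p = (1 + 0.06 − 0.85)/(1.15 − 0.85) = 0.2100/0.3000 = 0.7000
Terminal stock prices: S_uuu = 212.9, S_uud = 157.4, S_udd = 116.3, S_ddd = 85.98
Terminal payoffs (S − K): max(92.92, 0) = 92.92, max(37.38, 0) = 37.38, max(-3.678, 0) = 0, max(-34.02, 0) = 0
Node uu (S = 185.1): V_uu = 1/1.06·[0.7000·92.9225 + 0.3000·37.3775] = 71.9425
Node ud (S = 136.8): V_ud = 1/1.06·[0.7000·37.3775 + 0.3000·0.0000] = 24.6833
Node dd (S = 101.1): V_dd = 1/1.06·[0.7000·0.0000 + 0.3000·0.0000] = 0.0000
Node u (S = 161): V_u = 1/1.06·[0.7000·71.9425 + 0.3000·24.6833] = 54.4950
Node d (S = 119): V_d = 1/1.06·[0.7000·24.6833 + 0.3000·0.0000] = 16.3003
Node 0 (S = 140): V_0 = 1/1.06·[0.7000·54.4950 + 0.3000·16.3003] = 40.6005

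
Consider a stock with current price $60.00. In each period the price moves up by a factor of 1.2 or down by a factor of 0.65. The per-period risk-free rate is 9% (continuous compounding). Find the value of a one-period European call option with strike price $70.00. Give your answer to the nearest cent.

Risk-neutral probability p = (e^0.09 − 0.65)/(1.2 − 0.65) = 0.4442/0.5500 = 0.8076
Terminal stock prices: S_u = 72, S_d = 39
Terminal payoffs (S − K): max(2, 0) = 2, max(-31, 0) = 0
Node 0 (S = 60): V_0 = e^(−0.09)·[0.8076·2.0000 + 0.1924·0.0000] = 1.4762

$1.48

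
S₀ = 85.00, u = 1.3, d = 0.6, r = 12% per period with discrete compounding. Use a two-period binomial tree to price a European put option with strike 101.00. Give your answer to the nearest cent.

Risk-neutral probability p = (1 + 0.12 − 0.6)/(1.3 − 0.6) = 0.5200/0.7000 = 0.7429
Terminal stock prices: S_uu = 143.7, S_ud = 66.3, S_dd = 30.6
Terminal payoffs (K − S): max(-42.65, 0) = 0, max(34.7, 0) = 34.7, max(70.4, 0) = 70.4
Node u (S = 110.5): V_u = 1/1.12·[0.7429·0.0000 + 0.2571·34.7000] = 7.9668
Node d (S = 51): V_d = 1/1.12·[0.7429·34.7000 + 0.2571·70.4000] = 39.1786
Node 0 (S = 85): V_0 = 1/1.12·[0.7429·7.9668 + 0.2571·39.1786] = 14.2792

14.28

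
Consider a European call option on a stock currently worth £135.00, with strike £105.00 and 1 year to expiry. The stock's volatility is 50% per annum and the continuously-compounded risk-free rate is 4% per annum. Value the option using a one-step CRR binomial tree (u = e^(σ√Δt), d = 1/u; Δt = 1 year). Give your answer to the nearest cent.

£47.07

CRR parameters: u = e^(σ√Δt) = e^(0.5·√1) = 1.6487, d = 1/u = 0.6065
Per-period rate: rΔt = 0.04·1 = 0.04, so R = e^0.04 = 1.0408
Risk-neutral probability p = (e^0.04 − 0.6065)/(1.6487 − 0.6065) = 0.4343/1.0422 = 0.4167
Terminal stock prices: S_u = 222.6, S_d = 81.88
Terminal payoffs (S − K): max(117.6, 0) = 117.6, max(-23.12, 0) = 0
Node 0 (S = 135): V_0 = e^(−0.04)·[0.4167·117.5774 + 0.5833·0.0000] = 47.0733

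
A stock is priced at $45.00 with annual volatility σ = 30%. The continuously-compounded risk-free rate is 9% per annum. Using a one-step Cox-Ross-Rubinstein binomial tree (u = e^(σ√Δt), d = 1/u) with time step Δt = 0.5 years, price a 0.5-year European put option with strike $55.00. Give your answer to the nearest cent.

$7.92

CRR parameters: u = e^(σ√Δt) = e^(0.3·√0.5) = 1.2363, d = 1/u = 0.8089
Per-period rate: rΔt = 0.09·0.5 = 0.045, so R = e^0.045 = 1.0460
Risk-neutral probability p = (e^0.045 − 0.8089)/(1.2363 − 0.8089) = 0.2372/0.4275 = 0.5548
Terminal stock prices: S_u = 55.63, S_d = 36.4
Terminal payoffs (K − S): max(-0.634, 0) = 0, max(18.6, 0) = 18.6
Node 0 (S = 45): V_0 = e^(−0.045)·[0.5548·0.0000 + 0.4452·18.6014] = 7.9162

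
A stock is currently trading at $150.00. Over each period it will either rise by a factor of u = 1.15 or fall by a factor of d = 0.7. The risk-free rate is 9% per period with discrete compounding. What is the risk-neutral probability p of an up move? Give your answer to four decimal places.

Risk-neutral probability p = (1 + 0.09 − 0.7)/(1.15 − 0.7) = 0.3900/0.4500 = 0.8667

p = 0.8667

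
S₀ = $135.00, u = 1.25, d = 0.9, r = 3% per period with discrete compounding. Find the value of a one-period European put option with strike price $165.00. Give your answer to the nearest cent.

Risk-neutral probability p = (1 + 0.03 − 0.9)/(1.25 − 0.9) = 0.1300/0.3500 = 0.3714
Terminal stock prices: S_u = 168.8, S_d = 121.5
Terminal payoffs (K − S): max(-3.75, 0) = 0, max(43.5, 0) = 43.5
Node 0 (S = 135): V_0 = 1/1.03·[0.3714·0.0000 + 0.6286·43.5000] = 26.5465

$26.55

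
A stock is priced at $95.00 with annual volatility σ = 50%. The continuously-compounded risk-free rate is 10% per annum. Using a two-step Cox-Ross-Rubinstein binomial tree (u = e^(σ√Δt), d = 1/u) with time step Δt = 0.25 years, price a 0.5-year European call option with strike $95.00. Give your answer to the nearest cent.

CRR parameters: u = e^(σ√Δt) = e^(0.5·√0.25) = 1.2840, d = 1/u = 0.7788
Per-period rate: rΔt = 0.1·0.25 = 0.025, so R = e^0.025 = 1.0253
Risk-neutral probability p = (e^0.025 − 0.7788)/(1.2840 − 0.7788) = 0.2465/0.5052 = 0.4879
Terminal stock prices: S_uu = 156.6, S_ud = 95, S_dd = 57.62
Terminal payoffs (S − K): max(61.63, 0) = 61.63, max(0, 0) = 0, max(-37.38, 0) = 0
Node u (S = 122): V_u = e^(−0.025)·[0.4879·61.6285 + 0.5121·0.0000] = 29.3280
Node d (S = 73.99): V_d = e^(−0.025)·[0.4879·0.0000 + 0.5121·0.0000] = 0.0000
Node 0 (S = 95): V_0 = e^(−0.025)·[0.4879·29.3280 + 0.5121·0.0000] = 13.9567

$13.96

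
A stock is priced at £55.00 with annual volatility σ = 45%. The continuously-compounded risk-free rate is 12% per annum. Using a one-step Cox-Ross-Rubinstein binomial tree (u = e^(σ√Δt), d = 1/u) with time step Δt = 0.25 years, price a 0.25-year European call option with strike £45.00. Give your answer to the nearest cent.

CRR parameters: u = e^(σ√Δt) = e^(0.45·√0.25) = 1.2523, d = 1/u = 0.7985
Per-period rate: rΔt = 0.12·0.25 = 0.03, so R = e^0.03 = 1.0305
Risk-neutral probability p = (e^0.03 − 0.7985)/(1.2523 − 0.7985) = 0.2319/0.4538 = 0.5111
Terminal stock prices: S_u = 68.88, S_d = 43.92
Terminal payoffs (S − K): max(23.88, 0) = 23.88, max(-1.082, 0) = 0
Node 0 (S = 55): V_0 = e^(−0.03)·[0.5111·23.8777 + 0.4889·0.0000] = 11.8431

£11.84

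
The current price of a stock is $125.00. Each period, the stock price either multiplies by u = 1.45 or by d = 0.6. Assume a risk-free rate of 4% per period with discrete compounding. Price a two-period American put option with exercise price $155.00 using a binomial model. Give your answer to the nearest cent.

$47.78

Risk-neutral probability p = (1 + 0.04 − 0.6)/(1.45 − 0.6) = 0.4400/0.8500 = 0.5176
Terminal stock prices: S_uu = 262.8, S_ud = 108.8, S_dd = 45
Terminal payoffs (K − S): max(-107.8, 0) = 0, max(46.25, 0) = 46.25, max(110, 0) = 110
Node u (S = 181.2): continuation = 1/1.04·[0.5176·0.0000 + 0.4824·46.2500] = 21.4508; exercise value = 0.0000 ≤ continuation, so V_u = 21.4508
Node d (S = 75): continuation = 1/1.04·[0.5176·46.2500 + 0.4824·110.0000] = 74.0385; exercise value = 80.0000 > continuation, so V_d = 80.0000 (exercise)
Node 0 (S = 125): continuation = 1/1.04·[0.5176·21.4508 + 0.4824·80.0000] = 47.7809; exercise value = 30.0000 ≤ continuation, so V_0 = 47.7809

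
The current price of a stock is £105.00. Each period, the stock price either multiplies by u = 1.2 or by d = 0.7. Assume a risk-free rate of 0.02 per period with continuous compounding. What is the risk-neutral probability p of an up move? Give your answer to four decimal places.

Risk-neutral probability p = (e^0.02 − 0.7)/(1.2 − 0.7) = 0.3202/0.5000 = 0.6404

p = 0.6404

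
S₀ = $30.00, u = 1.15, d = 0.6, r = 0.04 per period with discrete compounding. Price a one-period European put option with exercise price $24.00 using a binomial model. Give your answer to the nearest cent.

$1.15

Risk-neutral probability p = (1 + 0.04 − 0.6)/(1.15 − 0.6) = 0.4400/0.5500 = 0.8000
Terminal stock prices: S_u = 34.5, S_d = 18
Terminal payoffs (K − S): max(-10.5, 0) = 0, max(6, 0) = 6
Node 0 (S = 30): V_0 = 1/1.04·[0.8000·0.0000 + 0.2000·6.0000] = 1.1538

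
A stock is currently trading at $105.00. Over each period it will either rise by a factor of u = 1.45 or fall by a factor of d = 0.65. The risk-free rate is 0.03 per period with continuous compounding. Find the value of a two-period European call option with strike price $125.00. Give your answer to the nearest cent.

$20.40

Risk-neutral probability p = (e^0.03 − 0.65)/(1.45 − 0.65) = 0.3805/0.8000 = 0.4756
Terminal stock prices: S_uu = 220.8, S_ud = 98.96, S_dd = 44.36
Terminal payoffs (S − K): max(95.76, 0) = 95.76, max(-26.04, 0) = 0, max(-80.64, 0) = 0
Node u (S = 152.2): V_u = e^(−0.03)·[0.4756·95.7625 + 0.5244·0.0000] = 44.1956
Node d (S = 68.25): V_d = e^(−0.03)·[0.4756·0.0000 + 0.5244·0.0000] = 0.0000
Node 0 (S = 105): V_0 = e^(−0.03)·[0.4756·44.1956 + 0.5244·0.0000] = 20.3969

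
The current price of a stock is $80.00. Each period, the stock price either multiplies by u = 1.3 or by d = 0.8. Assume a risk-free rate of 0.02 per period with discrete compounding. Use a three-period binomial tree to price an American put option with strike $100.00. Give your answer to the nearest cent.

$24.11

Risk-neutral probability p = (1 + 0.02 − 0.8)/(1.3 − 0.8) = 0.2200/0.5000 = 0.4400
Terminal stock prices: S_uuu = 175.8, S_uud = 108.2, S_udd = 66.56, S_ddd = 40.96
Terminal payoffs (K − S): max(-75.76, 0) = 0, max(-8.16, 0) = 0, max(33.44, 0) = 33.44, max(59.04, 0) = 59.04
Node uu (S = 135.2): continuation = 1/1.02·[0.4400·0.0000 + 0.5600·0.0000] = 0.0000; exercise value = 0.0000 ≤ continuation, so V_uu = 0.0000
Node ud (S = 83.2): continuation = 1/1.02·[0.4400·0.0000 + 0.5600·33.4400] = 18.3592; exercise value = 16.8000 ≤ continuation, so V_ud = 18.3592
Node dd (S = 51.2): continuation = 1/1.02·[0.4400·33.4400 + 0.5600·59.0400] = 46.8392; exercise value = 48.8000 > continuation, so V_dd = 48.8000 (exercise)
Node u (S = 104): continuation = 1/1.02·[0.4400·0.0000 + 0.5600·18.3592] = 10.0796; exercise value = 0.0000 ≤ continuation, so V_u = 10.0796
Node d (S = 64): continuation = 1/1.02·[0.4400·18.3592 + 0.5600·48.8000] = 34.7118; exercise value = 36.0000 > continuation, so V_d = 36.0000 (exercise)
Node 0 (S = 80): continuation = 1/1.02·[0.4400·10.0796 + 0.5600·36.0000] = 24.1128; exercise value = 20.0000 ≤ continuation, so V_0 = 24.1128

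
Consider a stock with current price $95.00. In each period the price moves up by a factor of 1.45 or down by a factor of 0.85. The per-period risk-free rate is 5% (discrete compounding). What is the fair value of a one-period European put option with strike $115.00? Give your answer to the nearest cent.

$21.75

Risk-neutral probability p = (1 + 0.05 − 0.85)/(1.45 − 0.85) = 0.2000/0.6000 = 0.3333
Terminal stock prices: S_u = 137.8, S_d = 80.75
Terminal payoffs (K − S): max(-22.75, 0) = 0, max(34.25, 0) = 34.25
Node 0 (S = 95): V_0 = 1/1.05·[0.3333·0.0000 + 0.6667·34.2500] = 21.7460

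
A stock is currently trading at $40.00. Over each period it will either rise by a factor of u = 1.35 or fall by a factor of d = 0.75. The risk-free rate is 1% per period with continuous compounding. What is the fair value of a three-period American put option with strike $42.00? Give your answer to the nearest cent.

$9.28

Risk-neutral probability p = (e^0.01 − 0.75)/(1.35 − 0.75) = 0.2601/0.6000 = 0.4334
Terminal stock prices: S_uuu = 98.42, S_uud = 54.68, S_udd = 30.38, S_ddd = 16.88
Terminal payoffs (K − S): max(-56.42, 0) = 0, max(-12.68, 0) = 0, max(11.62, 0) = 11.62, max(25.12, 0) = 25.12
Node uu (S = 72.9): continuation = e^(−0.01)·[0.4334·0.0000 + 0.5666·0.0000] = 0.0000; exercise value = 0.0000 ≤ continuation, so V_uu = 0.0000
Node ud (S = 40.5): continuation = e^(−0.01)·[0.4334·0.0000 + 0.5666·11.6250] = 6.5210; exercise value = 1.5000 ≤ continuation, so V_ud = 6.5210
Node dd (S = 22.5): continuation = e^(−0.01)·[0.4334·11.6250 + 0.5666·25.1250] = 19.0821; exercise value = 19.5000 > continuation, so V_dd = 19.5000 (exercise)
Node u (S = 54): continuation = e^(−0.01)·[0.4334·0.0000 + 0.5666·6.5210] = 3.6579; exercise value = 0.0000 ≤ continuation, so V_u = 3.6579
Node d (S = 30): continuation = e^(−0.01)·[0.4334·6.5210 + 0.5666·19.5000] = 13.7366; exercise value = 12.0000 ≤ continuation, so V_d = 13.7366
Node 0 (S = 40): continuation = e^(−0.01)·[0.4334·3.6579 + 0.5666·13.7366] = 9.2751; exercise value = 2.0000 ≤ continuation, so V_0 = 9.2751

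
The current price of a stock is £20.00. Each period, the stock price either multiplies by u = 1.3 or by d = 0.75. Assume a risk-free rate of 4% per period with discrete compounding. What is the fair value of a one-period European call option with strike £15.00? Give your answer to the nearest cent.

Risk-neutral probability p = (1 + 0.04 − 0.75)/(1.3 − 0.75) = 0.2900/0.5500 = 0.5273
Terminal stock prices: S_u = 26, S_d = 15
Terminal payoffs (S − K): max(11, 0) = 11, max(0, 0) = 0
Node 0 (S = 20): V_0 = 1/1.04·[0.5273·11.0000 + 0.4727·0.0000] = 5.5769

£5.58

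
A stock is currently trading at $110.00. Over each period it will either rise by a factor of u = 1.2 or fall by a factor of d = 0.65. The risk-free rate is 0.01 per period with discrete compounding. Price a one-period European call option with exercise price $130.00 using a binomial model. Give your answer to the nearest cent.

Risk-neutral probability p = (1 + 0.01 − 0.65)/(1.2 − 0.65) = 0.3600/0.5500 = 0.6545
Terminal stock prices: S_u = 132, S_d = 71.5
Terminal payoffs (S − K): max(2, 0) = 2, max(-58.5, 0) = 0
Node 0 (S = 110): V_0 = 1/1.01·[0.6545·2.0000 + 0.3455·0.0000] = 1.2961

$1.30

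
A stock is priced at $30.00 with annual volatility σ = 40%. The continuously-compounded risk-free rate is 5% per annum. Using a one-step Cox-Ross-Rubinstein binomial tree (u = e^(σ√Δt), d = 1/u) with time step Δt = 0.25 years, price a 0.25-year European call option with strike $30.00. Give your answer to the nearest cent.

CRR parameters: u = e^(σ√Δt) = e^(0.4·√0.25) = 1.2214, d = 1/u = 0.8187
Per-period rate: rΔt = 0.05·0.25 = 0.0125, so R = e^0.0125 = 1.0126
Risk-neutral probability p = (e^0.0125 − 0.8187)/(1.2214 − 0.8187) = 0.1938/0.4027 = 0.4814
Terminal stock prices: S_u = 36.64, S_d = 24.56
Terminal payoffs (S − K): max(6.642, 0) = 6.642, max(-5.438, 0) = 0
Node 0 (S = 30): V_0 = e^(−0.0125)·[0.4814·6.6421 + 0.5186·0.0000] = 3.1578

$3.16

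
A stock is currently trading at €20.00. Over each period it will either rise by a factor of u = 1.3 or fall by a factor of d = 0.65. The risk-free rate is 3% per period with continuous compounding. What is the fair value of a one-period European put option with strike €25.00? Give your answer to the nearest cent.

€4.83

Risk-neutral probability p = (e^0.03 − 0.65)/(1.3 − 0.65) = 0.3805/0.6500 = 0.5853
Terminal stock prices: S_u = 26, S_d = 13
Terminal payoffs (K − S): max(-1, 0) = 0, max(12, 0) = 12
Node 0 (S = 20): V_0 = e^(−0.03)·[0.5853·0.0000 + 0.4147·12.0000] = 4.8292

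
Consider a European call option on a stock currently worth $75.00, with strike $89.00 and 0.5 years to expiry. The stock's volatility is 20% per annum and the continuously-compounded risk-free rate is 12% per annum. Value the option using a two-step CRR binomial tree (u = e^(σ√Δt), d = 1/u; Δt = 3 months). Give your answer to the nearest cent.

CRR parameters: u = e^(σ√Δt) = e^(0.2·√0.25) = 1.1052, d = 1/u = 0.9048
Per-period rate: rΔt = 0.12·0.25 = 0.03, so R = e^0.03 = 1.0305
Risk-neutral probability p = (e^0.03 − 0.9048)/(1.1052 − 0.9048) = 0.1256/0.2003 = 0.6270
Terminal stock prices: S_uu = 91.61, S_ud = 75, S_dd = 61.4
Terminal payoffs (S − K): max(2.605, 0) = 2.605, max(-14, 0) = 0, max(-27.6, 0) = 0
Node u (S = 82.89): V_u = e^(−0.03)·[0.6270·2.6052 + 0.3730·0.0000] = 1.5853
Node d (S = 67.86): V_d = e^(−0.03)·[0.6270·0.0000 + 0.3730·0.0000] = 0.0000
Node 0 (S = 75): V_0 = e^(−0.03)·[0.6270·1.5853 + 0.3730·0.0000] = 0.9647

$0.96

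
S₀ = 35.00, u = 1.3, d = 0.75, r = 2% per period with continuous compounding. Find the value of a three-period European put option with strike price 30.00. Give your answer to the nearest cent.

3.47

Risk-neutral probability p = (e^0.02 − 0.75)/(1.3 − 0.75) = 0.2702/0.5500 = 0.4913
Terminal stock prices: S_uuu = 76.89, S_uud = 44.36, S_udd = 25.59, S_ddd = 14.77
Terminal payoffs (K − S): max(-46.89, 0) = 0, max(-14.36, 0) = 0, max(4.406, 0) = 4.406, max(15.23, 0) = 15.23
Node uu (S = 59.15): V_uu = e^(−0.02)·[0.4913·0.0000 + 0.5087·0.0000] = 0.0000
Node ud (S = 34.12): V_ud = e^(−0.02)·[0.4913·0.0000 + 0.5087·4.4062] = 2.1972
Node dd (S = 19.69): V_dd = e^(−0.02)·[0.4913·4.4062 + 0.5087·15.2344] = 9.7185
Node u (S = 45.5): V_u = e^(−0.02)·[0.4913·0.0000 + 0.5087·2.1972] = 1.0956
Node d (S = 26.25): V_d = e^(−0.02)·[0.4913·2.1972 + 0.5087·9.7185] = 5.9042
Node 0 (S = 35): V_0 = e^(−0.02)·[0.4913·1.0956 + 0.5087·5.9042] = 3.4717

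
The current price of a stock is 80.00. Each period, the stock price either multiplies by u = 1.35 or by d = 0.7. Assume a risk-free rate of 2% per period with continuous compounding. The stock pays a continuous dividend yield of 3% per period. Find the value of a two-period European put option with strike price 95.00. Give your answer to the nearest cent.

Per-period risk-free factor R = e^0.02 = 1.0202; dividend-adjusted growth = e^(0.02−0.03) = 0.9900.
Risk-neutral probability p = (0.9900 − 0.7)/(1.35 − 0.7) = 0.2900/0.6500 = 0.4462
Terminal stock prices: S_uu = 145.8, S_ud = 75.6, S_dd = 39.2
Terminal payoffs (K − S): max(-50.8, 0) = 0, max(19.4, 0) = 19.4, max(55.8, 0) = 55.8
Node u (S = 108): V_u = e^(−0.02)·[0.4462·0.0000 + 0.5538·19.4000] = 10.5304
Node d (S = 56): V_d = e^(−0.02)·[0.4462·19.4000 + 0.5538·55.8000] = 38.7739
Node 0 (S = 80): V_0 = e^(−0.02)·[0.4462·10.5304 + 0.5538·38.7739] = 25.6526

25.65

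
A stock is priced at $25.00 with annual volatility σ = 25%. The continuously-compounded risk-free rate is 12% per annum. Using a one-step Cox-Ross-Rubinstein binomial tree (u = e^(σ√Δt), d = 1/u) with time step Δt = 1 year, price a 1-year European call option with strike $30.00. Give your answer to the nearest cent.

CRR parameters: u = e^(σ√Δt) = e^(0.25·√1) = 1.2840, d = 1/u = 0.7788
Per-period rate: rΔt = 0.12·1 = 0.12, so R = e^0.12 = 1.1275
Risk-neutral probability p = (e^0.12 − 0.7788)/(1.2840 − 0.7788) = 0.3487/0.5052 = 0.6902
Terminal stock prices: S_u = 32.1, S_d = 19.47
Terminal payoffs (S − K): max(2.101, 0) = 2.101, max(-10.53, 0) = 0
Node 0 (S = 25): V_0 = e^(−0.12)·[0.6902·2.1006 + 0.3098·0.0000] = 1.2859

$1.29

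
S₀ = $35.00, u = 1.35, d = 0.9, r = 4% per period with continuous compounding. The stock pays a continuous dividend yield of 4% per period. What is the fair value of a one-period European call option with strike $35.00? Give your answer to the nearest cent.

Per-period risk-free factor R = e^0.04 = 1.0408; dividend-adjusted growth = e^(0.04−0.04) = 1.0000.
Risk-neutral probability p = (1.0000 − 0.9)/(1.35 − 0.9) = 0.1000/0.4500 = 0.2222
Terminal stock prices: S_u = 47.25, S_d = 31.5
Terminal payoffs (S − K): max(12.25, 0) = 12.25, max(-3.5, 0) = 0
Node 0 (S = 35): V_0 = e^(−0.04)·[0.2222·12.2500 + 0.7778·0.0000] = 2.6155

$2.62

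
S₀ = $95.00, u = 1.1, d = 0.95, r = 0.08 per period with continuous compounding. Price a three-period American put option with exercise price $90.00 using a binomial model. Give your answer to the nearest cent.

Risk-neutral probability p = (e^0.08 − 0.95)/(1.1 − 0.95) = 0.1333/0.1500 = 0.8886
Terminal stock prices: S_uuu = 126.4, S_uud = 109.2, S_udd = 94.31, S_ddd = 81.45
Terminal payoffs (K − S): max(-36.45, 0) = 0, max(-19.2, 0) = 0, max(-4.311, 0) = 0, max(8.549, 0) = 8.549
Node uu (S = 115): continuation = e^(−0.08)·[0.8886·0.0000 + 0.1114·0.0000] = 0.0000; exercise value = 0.0000 ≤ continuation, so V_uu = 0.0000
Node ud (S = 99.28): continuation = e^(−0.08)·[0.8886·0.0000 + 0.1114·0.0000] = 0.0000; exercise value = 0.0000 ≤ continuation, so V_ud = 0.0000
Node dd (S = 85.74): continuation = e^(−0.08)·[0.8886·0.0000 + 0.1114·8.5494] = 0.8793; exercise value = 4.2625 > continuation, so V_dd = 4.2625 (exercise)
Node u (S = 104.5): continuation = e^(−0.08)·[0.8886·0.0000 + 0.1114·0.0000] = 0.0000; exercise value = 0.0000 ≤ continuation, so V_u = 0.0000
Node d (S = 90.25): continuation = e^(−0.08)·[0.8886·0.0000 + 0.1114·4.2625] = 0.4384; exercise value = 0.0000 ≤ continuation, so V_d = 0.4384
Node 0 (S = 95): continuation = e^(−0.08)·[0.8886·0.0000 + 0.1114·0.4384] = 0.0451; exercise value = 0.0000 ≤ continuation, so V_0 = 0.0451

$0.05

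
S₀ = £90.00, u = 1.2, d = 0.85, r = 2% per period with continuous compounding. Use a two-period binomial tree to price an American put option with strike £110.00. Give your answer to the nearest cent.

Risk-neutral probability p = (e^0.02 − 0.85)/(1.2 − 0.85) = 0.1702/0.3500 = 0.4863
Terminal stock prices: S_uu = 129.6, S_ud = 91.8, S_dd = 65.02
Terminal payoffs (K − S): max(-19.6, 0) = 0, max(18.2, 0) = 18.2, max(44.98, 0) = 44.98
Node u (S = 108): continuation = e^(−0.02)·[0.4863·0.0000 + 0.5137·18.2000] = 9.1644; exercise value = 2.0000 ≤ continuation, so V_u = 9.1644
Node d (S = 76.5): continuation = e^(−0.02)·[0.4863·18.2000 + 0.5137·44.9750] = 31.3219; exercise value = 33.5000 > continuation, so V_d = 33.5000 (exercise)
Node 0 (S = 90): continuation = e^(−0.02)·[0.4863·9.1644 + 0.5137·33.5000] = 21.2368; exercise value = 20.0000 ≤ continuation, so V_0 = 21.2368

£21.24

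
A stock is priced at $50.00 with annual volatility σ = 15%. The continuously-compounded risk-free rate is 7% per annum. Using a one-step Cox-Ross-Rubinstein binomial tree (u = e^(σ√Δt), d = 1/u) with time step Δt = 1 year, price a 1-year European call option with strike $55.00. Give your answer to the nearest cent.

$2.03

CRR parameters: u = e^(σ√Δt) = e^(0.15·√1) = 1.1618, d = 1/u = 0.8607
Per-period rate: rΔt = 0.07·1 = 0.07, so R = e^0.07 = 1.0725
Risk-neutral probability p = (e^0.07 − 0.8607)/(1.1618 − 0.8607) = 0.2118/0.3011 = 0.7034
Terminal stock prices: S_u = 58.09, S_d = 43.04
Terminal payoffs (S − K): max(3.092, 0) = 3.092, max(-11.96, 0) = 0
Node 0 (S = 50): V_0 = e^(−0.07)·[0.7034·3.0917 + 0.2966·0.0000] = 2.0276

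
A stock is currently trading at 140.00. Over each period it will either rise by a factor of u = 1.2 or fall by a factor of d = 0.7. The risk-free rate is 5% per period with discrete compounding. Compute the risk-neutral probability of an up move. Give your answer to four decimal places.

Risk-neutral probability p = (1 + 0.05 − 0.7)/(1.2 − 0.7) = 0.3500/0.5000 = 0.7000

p = 0.7000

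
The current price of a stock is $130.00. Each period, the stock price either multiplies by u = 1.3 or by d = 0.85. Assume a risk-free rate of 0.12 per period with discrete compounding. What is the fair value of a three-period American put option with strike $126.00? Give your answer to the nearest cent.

$5.80

Risk-neutral probability p = (1 + 0.12 − 0.85)/(1.3 − 0.85) = 0.2700/0.4500 = 0.6000
Terminal stock prices: S_uuu = 285.6, S_uud = 186.7, S_udd = 122.1, S_ddd = 79.84
Terminal payoffs (K − S): max(-159.6, 0) = 0, max(-60.75, 0) = 0, max(3.898, 0) = 3.898, max(46.16, 0) = 46.16
Node uu (S = 219.7): continuation = 1/1.12·[0.6000·0.0000 + 0.4000·0.0000] = 0.0000; exercise value = 0.0000 ≤ continuation, so V_uu = 0.0000
Node ud (S = 143.7): continuation = 1/1.12·[0.6000·0.0000 + 0.4000·3.8975] = 1.3920; exercise value = 0.0000 ≤ continuation, so V_ud = 1.3920
Node dd (S = 93.92): continuation = 1/1.12·[0.6000·3.8975 + 0.4000·46.1638] = 18.5750; exercise value = 32.0750 > continuation, so V_dd = 32.0750 (exercise)
Node u (S = 169): continuation = 1/1.12·[0.6000·0.0000 + 0.4000·1.3920] = 0.4971; exercise value = 0.0000 ≤ continuation, so V_u = 0.4971
Node d (S = 110.5): continuation = 1/1.12·[0.6000·1.3920 + 0.4000·32.0750] = 12.2011; exercise value = 15.5000 > continuation, so V_d = 15.5000 (exercise)
Node 0 (S = 130): continuation = 1/1.12·[0.6000·0.4971 + 0.4000·15.5000] = 5.8020; exercise value = 0.0000 ≤ continuation, so V_0 = 5.8020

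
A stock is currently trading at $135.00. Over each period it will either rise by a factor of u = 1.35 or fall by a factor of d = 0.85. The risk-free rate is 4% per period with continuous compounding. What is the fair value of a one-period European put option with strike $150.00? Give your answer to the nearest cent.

$20.94

Risk-neutral probability p = (e^0.04 − 0.85)/(1.35 − 0.85) = 0.1908/0.5000 = 0.3816
Terminal stock prices: S_u = 182.2, S_d = 114.8
Terminal payoffs (K − S): max(-32.25, 0) = 0, max(35.25, 0) = 35.25
Node 0 (S = 135): V_0 = e^(−0.04)·[0.3816·0.0000 + 0.6184·35.2500] = 20.9431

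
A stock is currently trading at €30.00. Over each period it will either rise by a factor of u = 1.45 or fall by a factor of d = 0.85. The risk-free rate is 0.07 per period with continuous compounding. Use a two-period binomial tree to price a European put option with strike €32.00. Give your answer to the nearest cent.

€3.55

Risk-neutral probability p = (e^0.07 − 0.85)/(1.45 − 0.85) = 0.2225/0.6000 = 0.3708
Terminal stock prices: S_uu = 63.08, S_ud = 36.98, S_dd = 21.67
Terminal payoffs (K − S): max(-31.08, 0) = 0, max(-4.975, 0) = 0, max(10.33, 0) = 10.33
Node u (S = 43.5): V_u = e^(−0.07)·[0.3708·0.0000 + 0.6292·0.0000] = 0.0000
Node d (S = 25.5): V_d = e^(−0.07)·[0.3708·0.0000 + 0.6292·10.3250] = 6.0568
Node 0 (S = 30): V_0 = e^(−0.07)·[0.3708·0.0000 + 0.6292·6.0568] = 3.5531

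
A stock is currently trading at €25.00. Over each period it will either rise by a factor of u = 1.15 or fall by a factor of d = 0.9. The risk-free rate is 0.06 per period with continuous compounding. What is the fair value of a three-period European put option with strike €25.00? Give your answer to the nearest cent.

Risk-neutral probability p = (e^0.06 − 0.9)/(1.15 − 0.9) = 0.1618/0.2500 = 0.6473
Terminal stock prices: S_uuu = 38.02, S_uud = 29.76, S_udd = 23.29, S_ddd = 18.23
Terminal payoffs (K − S): max(-13.02, 0) = 0, max(-4.756, 0) = 0, max(1.713, 0) = 1.713, max(6.775, 0) = 6.775
Node uu (S = 33.06): V_uu = e^(−0.06)·[0.6473·0.0000 + 0.3527·0.0000] = 0.0000
Node ud (S = 25.87): V_ud = e^(−0.06)·[0.6473·0.0000 + 0.3527·1.7125] = 0.5688
Node dd (S = 20.25): V_dd = e^(−0.06)·[0.6473·1.7125 + 0.3527·6.7750] = 3.2941
Node u (S = 28.75): V_u = e^(−0.06)·[0.6473·0.0000 + 0.3527·0.5688] = 0.1889
Node d (S = 22.5): V_d = e^(−0.06)·[0.6473·0.5688 + 0.3527·3.2941] = 1.4408
Node 0 (S = 25): V_0 = e^(−0.06)·[0.6473·0.1889 + 0.3527·1.4408] = 0.5937

€0.59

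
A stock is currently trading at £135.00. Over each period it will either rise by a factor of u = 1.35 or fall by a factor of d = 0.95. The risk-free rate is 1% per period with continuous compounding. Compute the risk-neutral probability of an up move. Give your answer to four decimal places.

p = 0.1501

Risk-neutral probability p = (e^0.01 − 0.95)/(1.35 − 0.95) = 0.0601/0.4000 = 0.1501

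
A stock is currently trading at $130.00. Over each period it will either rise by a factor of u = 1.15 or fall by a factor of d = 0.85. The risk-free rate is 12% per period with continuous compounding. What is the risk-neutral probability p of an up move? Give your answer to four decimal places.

p = 0.9250

Risk-neutral probability p = (e^0.12 − 0.85)/(1.15 − 0.85) = 0.2775/0.3000 = 0.9250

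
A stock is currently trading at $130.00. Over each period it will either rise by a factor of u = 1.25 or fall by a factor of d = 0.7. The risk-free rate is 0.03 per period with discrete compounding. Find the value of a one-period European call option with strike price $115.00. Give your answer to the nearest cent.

$27.67

Risk-neutral probability p = (1 + 0.03 − 0.7)/(1.25 − 0.7) = 0.3300/0.5500 = 0.6000
Terminal stock prices: S_u = 162.5, S_d = 91
Terminal payoffs (S − K): max(47.5, 0) = 47.5, max(-24, 0) = 0
Node 0 (S = 130): V_0 = 1/1.03·[0.6000·47.5000 + 0.4000·0.0000] = 27.6699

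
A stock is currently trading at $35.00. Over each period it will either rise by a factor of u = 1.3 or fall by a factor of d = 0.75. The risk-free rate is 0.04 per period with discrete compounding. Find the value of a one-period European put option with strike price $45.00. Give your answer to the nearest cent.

$8.52

Risk-neutral probability p = (1 + 0.04 − 0.75)/(1.3 − 0.75) = 0.2900/0.5500 = 0.5273
Terminal stock prices: S_u = 45.5, S_d = 26.25
Terminal payoffs (K − S): max(-0.5, 0) = 0, max(18.75, 0) = 18.75
Node 0 (S = 35): V_0 = 1/1.04·[0.5273·0.0000 + 0.4727·18.7500] = 8.5227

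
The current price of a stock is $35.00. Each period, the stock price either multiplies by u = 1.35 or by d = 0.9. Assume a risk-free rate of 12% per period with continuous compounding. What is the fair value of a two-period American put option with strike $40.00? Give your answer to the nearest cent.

$5.00

Risk-neutral probability p = (e^0.12 − 0.9)/(1.35 − 0.9) = 0.2275/0.4500 = 0.5055
Terminal stock prices: S_uu = 63.79, S_ud = 42.52, S_dd = 28.35
Terminal payoffs (K − S): max(-23.79, 0) = 0, max(-2.525, 0) = 0, max(11.65, 0) = 11.65
Node u (S = 47.25): continuation = e^(−0.12)·[0.5055·0.0000 + 0.4945·0.0000] = 0.0000; exercise value = 0.0000 ≤ continuation, so V_u = 0.0000
Node d (S = 31.5): continuation = e^(−0.12)·[0.5055·0.0000 + 0.4945·11.6500] = 5.1090; exercise value = 8.5000 > continuation, so V_d = 8.5000 (exercise)
Node 0 (S = 35): continuation = e^(−0.12)·[0.5055·0.0000 + 0.4945·8.5000] = 3.7276; exercise value = 5.0000 > continuation, so V_0 = 5.0000 (exercise)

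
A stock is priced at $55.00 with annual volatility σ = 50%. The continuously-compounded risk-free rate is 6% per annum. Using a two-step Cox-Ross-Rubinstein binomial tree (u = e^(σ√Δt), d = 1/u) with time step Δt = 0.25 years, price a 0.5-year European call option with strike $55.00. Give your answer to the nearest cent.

$7.58

CRR parameters: u = e^(σ√Δt) = e^(0.5·√0.25) = 1.2840, d = 1/u = 0.7788
Per-period rate: rΔt = 0.06·0.25 = 0.015, so R = e^0.015 = 1.0151
Risk-neutral probability p = (e^0.015 − 0.7788)/(1.2840 − 0.7788) = 0.2363/0.5052 = 0.4677
Terminal stock prices: S_uu = 90.68, S_ud = 55, S_dd = 33.36
Terminal payoffs (S − K): max(35.68, 0) = 35.68, max(0, 0) = 0, max(-21.64, 0) = 0
Node u (S = 70.62): V_u = e^(−0.015)·[0.4677·35.6797 + 0.5323·0.0000] = 16.4402
Node d (S = 42.83): V_d = e^(−0.015)·[0.4677·0.0000 + 0.5323·0.0000] = 0.0000
Node 0 (S = 55): V_0 = e^(−0.015)·[0.4677·16.4402 + 0.5323·0.0000] = 7.5752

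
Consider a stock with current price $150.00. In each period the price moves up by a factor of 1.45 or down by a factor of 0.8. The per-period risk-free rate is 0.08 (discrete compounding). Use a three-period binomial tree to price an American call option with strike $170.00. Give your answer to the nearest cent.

Risk-neutral probability p = (1 + 0.08 − 0.8)/(1.45 − 0.8) = 0.2800/0.6500 = 0.4308
Terminal stock prices: S_uuu = 457.3, S_uud = 252.3, S_udd = 139.2, S_ddd = 76.8
Terminal payoffs (S − K): max(287.3, 0) = 287.3, max(82.3, 0) = 82.3, max(-30.8, 0) = 0, max(-93.2, 0) = 0
Node uu (S = 315.4): continuation = 1/1.08·[0.4308·287.2937 + 0.5692·82.3000] = 157.9676; exercise value = 145.3750 ≤ continuation, so V_uu = 157.9676
Node ud (S = 174): continuation = 1/1.08·[0.4308·82.3000 + 0.5692·0.0000] = 32.8262; exercise value = 4.0000 ≤ continuation, so V_ud = 32.8262
Node dd (S = 96): continuation = 1/1.08·[0.4308·0.0000 + 0.5692·0.0000] = 0.0000; exercise value = 0.0000 ≤ continuation, so V_dd = 0.0000
Node u (S = 217.5): continuation = 1/1.08·[0.4308·157.9676 + 0.5692·32.8262] = 80.3086; exercise value = 47.5000 ≤ continuation, so V_u = 80.3086
Node d (S = 120): continuation = 1/1.08·[0.4308·32.8262 + 0.5692·0.0000] = 13.0931; exercise value = 0.0000 ≤ continuation, so V_d = 13.0931
Node 0 (S = 150): continuation = 1/1.08·[0.4308·80.3086 + 0.5692·13.0931] = 38.9328; exercise value = 0.0000 ≤ continuation, so V_0 = 38.9328

$38.93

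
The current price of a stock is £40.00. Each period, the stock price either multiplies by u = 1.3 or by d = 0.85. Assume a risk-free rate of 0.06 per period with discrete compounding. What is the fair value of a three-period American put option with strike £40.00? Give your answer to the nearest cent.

Risk-neutral probability p = (1 + 0.06 − 0.85)/(1.3 − 0.85) = 0.2100/0.4500 = 0.4667
Terminal stock prices: S_uuu = 87.88, S_uud = 57.46, S_udd = 37.57, S_ddd = 24.56
Terminal payoffs (K − S): max(-47.88, 0) = 0, max(-17.46, 0) = 0, max(2.43, 0) = 2.43, max(15.44, 0) = 15.44
Node uu (S = 67.6): continuation = 1/1.06·[0.4667·0.0000 + 0.5333·0.0000] = 0.0000; exercise value = 0.0000 ≤ continuation, so V_uu = 0.0000
Node ud (S = 44.2): continuation = 1/1.06·[0.4667·0.0000 + 0.5333·2.4300] = 1.2226; exercise value = 0.0000 ≤ continuation, so V_ud = 1.2226
Node dd (S = 28.9): continuation = 1/1.06·[0.4667·2.4300 + 0.5333·15.4350] = 8.8358; exercise value = 11.1000 > continuation, so V_dd = 11.1000 (exercise)
Node u (S = 52): continuation = 1/1.06·[0.4667·0.0000 + 0.5333·1.2226] = 0.6152; exercise value = 0.0000 ≤ continuation, so V_u = 0.6152
Node d (S = 34): continuation = 1/1.06·[0.4667·1.2226 + 0.5333·11.1000] = 6.1232; exercise value = 6.0000 ≤ continuation, so V_d = 6.1232
Node 0 (S = 40): continuation = 1/1.06·[0.4667·0.6152 + 0.5333·6.1232] = 3.3517; exercise value = 0.0000 ≤ continuation, so V_0 = 3.3517

£3.35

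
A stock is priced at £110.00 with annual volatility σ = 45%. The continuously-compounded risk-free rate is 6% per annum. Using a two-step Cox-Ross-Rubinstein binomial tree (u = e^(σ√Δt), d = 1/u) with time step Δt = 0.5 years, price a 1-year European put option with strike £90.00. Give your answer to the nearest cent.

CRR parameters: u = e^(σ√Δt) = e^(0.45·√0.5) = 1.3746, d = 1/u = 0.7275
Per-period rate: rΔt = 0.06·0.5 = 0.03, so R = e^0.03 = 1.0305
Risk-neutral probability p = (e^0.03 − 0.7275)/(1.3746 − 0.7275) = 0.3030/0.6472 = 0.4682
Terminal stock prices: S_uu = 207.9, S_ud = 110, S_dd = 58.21
Terminal payoffs (K − S): max(-117.9, 0) = 0, max(-20, 0) = 0, max(31.79, 0) = 31.79
Node u (S = 151.2): V_u = e^(−0.03)·[0.4682·0.0000 + 0.5318·0.0000] = 0.0000
Node d (S = 80.02): V_d = e^(−0.03)·[0.4682·0.0000 + 0.5318·31.7884] = 16.4063
Node 0 (S = 110): V_0 = e^(−0.03)·[0.4682·0.0000 + 0.5318·16.4063] = 8.4675

£8.47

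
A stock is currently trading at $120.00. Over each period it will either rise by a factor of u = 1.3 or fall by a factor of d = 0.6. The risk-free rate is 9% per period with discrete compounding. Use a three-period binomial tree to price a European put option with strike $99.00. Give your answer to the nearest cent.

Risk-neutral probability p = (1 + 0.09 − 0.6)/(1.3 − 0.6) = 0.4900/0.7000 = 0.7000
Terminal stock prices: S_uuu = 263.6, S_uud = 121.7, S_udd = 56.16, S_ddd = 25.92
Terminal payoffs (K − S): max(-164.6, 0) = 0, max(-22.68, 0) = 0, max(42.84, 0) = 42.84, max(73.08, 0) = 73.08
Node uu (S = 202.8): V_uu = 1/1.09·[0.7000·0.0000 + 0.3000·0.0000] = 0.0000
Node ud (S = 93.6): V_ud = 1/1.09·[0.7000·0.0000 + 0.3000·42.8400] = 11.7908
Node dd (S = 43.2): V_dd = 1/1.09·[0.7000·42.8400 + 0.3000·73.0800] = 47.6257
Node u (S = 156): V_u = 1/1.09·[0.7000·0.0000 + 0.3000·11.7908] = 3.2452
Node d (S = 72): V_d = 1/1.09·[0.7000·11.7908 + 0.3000·47.6257] = 20.6801
Node 0 (S = 120): V_0 = 1/1.09·[0.7000·3.2452 + 0.3000·20.6801] = 7.7758

$7.78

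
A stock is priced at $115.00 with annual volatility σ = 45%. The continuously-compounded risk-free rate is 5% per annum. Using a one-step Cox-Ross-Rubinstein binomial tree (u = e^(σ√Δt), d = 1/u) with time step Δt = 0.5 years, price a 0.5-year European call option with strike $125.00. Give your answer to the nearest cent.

CRR parameters: u = e^(σ√Δt) = e^(0.45·√0.5) = 1.3746, d = 1/u = 0.7275
Per-period rate: rΔt = 0.05·0.5 = 0.025, so R = e^0.025 = 1.0253
Risk-neutral probability p = (e^0.025 − 0.7275)/(1.3746 − 0.7275) = 0.2979/0.6472 = 0.4602
Terminal stock prices: S_u = 158.1, S_d = 83.66
Terminal payoffs (S − K): max(33.08, 0) = 33.08, max(-41.34, 0) = 0
Node 0 (S = 115): V_0 = e^(−0.025)·[0.4602·33.0846 + 0.5398·0.0000] = 14.8506

$14.85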